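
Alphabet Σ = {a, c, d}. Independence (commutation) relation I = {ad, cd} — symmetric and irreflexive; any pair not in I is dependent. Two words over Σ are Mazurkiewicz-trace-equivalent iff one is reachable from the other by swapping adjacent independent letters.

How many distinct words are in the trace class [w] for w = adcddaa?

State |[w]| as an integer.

35

0(a) covers ∅
1(d) covers ∅
2(c) covers 0:a
3(d) covers 1:d
4(d) covers 3:d
5(a) covers 2:c
6(a) covers 5:a
floor of heap: 0:a, 1:d
completions by unplaced set U, small U first (add the entries for U minus each lowest piece of U):
  |U|=1: {4}:1  {6}:1
  |U|=2: {3,4}:1  {4,6}:2  {5,6}:1
  |U|=3: {1,3,4}:1  {2,5,6}:1  {3,4,6}:3  {4,5,6}:3
  |U|=4: {0,2,5,6}:1  {1,3,4,6}:4  {2,4,5,6}:4  {3,4,5,6}:6
  |U|=5: {0,2,4,5,6}:5  {1,3,4,5,6}:10  {2,3,4,5,6}:10
  start at 0(a): 20
  start at 1(d): 15
sum over floor = 35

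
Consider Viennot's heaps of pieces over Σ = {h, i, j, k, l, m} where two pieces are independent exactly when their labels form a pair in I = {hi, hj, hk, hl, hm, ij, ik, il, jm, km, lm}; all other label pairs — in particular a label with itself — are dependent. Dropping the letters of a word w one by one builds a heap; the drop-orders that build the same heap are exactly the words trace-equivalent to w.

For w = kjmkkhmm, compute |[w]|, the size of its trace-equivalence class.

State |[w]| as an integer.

piece 0:k — minimal
piece 1:j rests on {0:k}
piece 2:m — minimal
piece 3:k rests on {1:j}
piece 4:k rests on {3:k}
piece 5:h — minimal
piece 6:m rests on {2:m}
piece 7:m rests on {6:m}
minimal pieces: {0:k, 2:m, 5:h}
ways to finish when only these pieces remain (= sum over removing one remaining piece with nothing left below it):
  1 left: {4}→1  {5}→1  {7}→1
  2 left: {3,4}→1  {4,5}→2  {4,7}→2  {5,7}→2  {6,7}→1
  3 left: {1,3,4}→1  {2,6,7}→1  {3,4,5}→3  {3,4,7}→3  {4,5,7}→6  {4,6,7}→3  {5,6,7}→3
  4 left: {0,1,3,4}→1  {1,3,4,5}→4  {1,3,4,7}→4  {2,4,6,7}→4  {2,5,6,7}→4  {3,4,5,7}→12  {3,4,6,7}→6  {4,5,6,7}→12
  5 left: {0,1,3,4,5}→5  {0,1,3,4,7}→5  {1,3,4,5,7}→20  {1,3,4,6,7}→10  {2,3,4,6,7}→10  {2,4,5,6,7}→20  {3,4,5,6,7}→30
  6 left: {0,1,3,4,5,7}→30  {0,1,3,4,6,7}→15  {1,2,3,4,6,7}→20  {1,3,4,5,6,7}→60  {2,3,4,5,6,7}→60
  placing 0:k first → 140 extensions
  placing 2:m first → 105 extensions
  placing 5:h first → 35 extensions
total linear extensions = 280

280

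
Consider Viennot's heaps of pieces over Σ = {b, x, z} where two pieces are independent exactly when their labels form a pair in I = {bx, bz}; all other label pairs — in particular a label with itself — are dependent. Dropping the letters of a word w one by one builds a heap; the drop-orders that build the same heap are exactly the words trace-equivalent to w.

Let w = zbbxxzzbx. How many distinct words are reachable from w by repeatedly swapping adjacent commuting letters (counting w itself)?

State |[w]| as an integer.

84

#0=z has no predecessor
#1=b has no predecessor
#2=b depends on [1:b]
#3=x depends on [0:z]
#4=x depends on [3:x]
#5=z depends on [4:x]
#6=z depends on [5:z]
#7=b depends on [2:b]
#8=x depends on [6:z]
sources: [0:z, 1:b]
N(rest) = Σ N(rest − s) over sources s of rest; N(one piece) = 1:
  size 1 → [7]=1  [8]=1
  size 2 → [2,7]=1  [6,8]=1  [7,8]=2
  size 3 → [1,2,7]=1  [2,7,8]=3  [5,6,8]=1  [6,7,8]=3
  size 4 → [1,2,7,8]=4  [2,6,7,8]=6  [4,5,6,8]=1  [5,6,7,8]=4
  size 5 → [1,2,6,7,8]=10  [2,5,6,7,8]=10  [3,4,5,6,8]=1  [4,5,6,7,8]=5
  size 6 → [0,3,4,5,6,8]=1  [1,2,5,6,7,8]=20  [2,4,5,6,7,8]=15  [3,4,5,6,7,8]=6
  size 7 → [0,3,4,5,6,7,8]=7  [1,2,4,5,6,7,8]=35  [2,3,4,5,6,7,8]=21
  first=0(z) contributes 56
  first=1(b) contributes 28
|[w]| = 84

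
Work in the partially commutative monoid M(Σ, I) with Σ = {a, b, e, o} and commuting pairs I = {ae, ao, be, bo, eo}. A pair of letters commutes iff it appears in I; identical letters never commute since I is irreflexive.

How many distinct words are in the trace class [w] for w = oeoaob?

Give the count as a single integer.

60

#0=o has no predecessor
#1=e has no predecessor
#2=o depends on [0:o]
#3=a has no predecessor
#4=o depends on [2:o]
#5=b depends on [3:a]
sources: [0:o, 1:e, 3:a]
N(rest) = Σ N(rest − s) over sources s of rest; N(one piece) = 1:
  size 1 → [1]=1  [4]=1  [5]=1
  size 2 → [1,4]=2  [1,5]=2  [2,4]=1  [3,5]=1  [4,5]=2
  size 3 → [0,2,4]=1  [1,2,4]=3  [1,3,5]=3  [1,4,5]=6  [2,4,5]=3  [3,4,5]=3
  size 4 → [0,1,2,4]=4  [0,2,4,5]=4  [1,2,4,5]=12  [1,3,4,5]=12  [2,3,4,5]=6
  first=0(o) contributes 30
  first=1(e) contributes 10
  first=3(a) contributes 20
|[w]| = 60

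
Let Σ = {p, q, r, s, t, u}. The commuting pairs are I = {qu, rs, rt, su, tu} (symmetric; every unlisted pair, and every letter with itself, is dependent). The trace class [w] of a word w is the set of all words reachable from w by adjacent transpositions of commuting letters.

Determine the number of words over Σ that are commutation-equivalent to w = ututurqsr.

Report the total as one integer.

#0=u has no predecessor
#1=t has no predecessor
#2=u depends on [0:u]
#3=t depends on [1:t]
#4=u depends on [2:u]
#5=r depends on [4:u]
#6=q depends on [3:t, 5:r]
#7=s depends on [6:q]
#8=r depends on [6:q]
sources: [0:u, 1:t]
N(rest) = Σ N(rest − s) over sources s of rest; N(one piece) = 1:
  size 1 → [7]=1  [8]=1
  size 2 → [7,8]=2
  size 3 → [6,7,8]=2
  size 4 → [3,6,7,8]=2  [5,6,7,8]=2
  size 5 → [1,3,6,7,8]=2  [3,5,6,7,8]=4  [4,5,6,7,8]=2
  size 6 → [1,3,5,6,7,8]=6  [2,4,5,6,7,8]=2  [3,4,5,6,7,8]=6
  size 7 → [0,2,4,5,6,7,8]=2  [1,3,4,5,6,7,8]=12  [2,3,4,5,6,7,8]=8
  first=0(u) contributes 20
  first=1(t) contributes 10
|[w]| = 30

30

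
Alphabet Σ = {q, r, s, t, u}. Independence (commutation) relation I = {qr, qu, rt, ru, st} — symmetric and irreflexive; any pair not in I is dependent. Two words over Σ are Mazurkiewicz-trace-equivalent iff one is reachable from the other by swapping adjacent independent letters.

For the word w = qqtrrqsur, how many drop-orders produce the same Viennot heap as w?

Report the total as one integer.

30

#0=q has no predecessor
#1=q depends on [0:q]
#2=t depends on [1:q]
#3=r has no predecessor
#4=r depends on [3:r]
#5=q depends on [2:t]
#6=s depends on [4:r, 5:q]
#7=u depends on [6:s]
#8=r depends on [6:s]
sources: [0:q, 3:r]
N(rest) = Σ N(rest − s) over sources s of rest; N(one piece) = 1:
  size 1 → [7]=1  [8]=1
  size 2 → [7,8]=2
  size 3 → [6,7,8]=2
  size 4 → [4,6,7,8]=2  [5,6,7,8]=2
  size 5 → [2,5,6,7,8]=2  [3,4,6,7,8]=2  [4,5,6,7,8]=4
  size 6 → [1,2,5,6,7,8]=2  [2,4,5,6,7,8]=6  [3,4,5,6,7,8]=6
  size 7 → [0,1,2,5,6,7,8]=2  [1,2,4,5,6,7,8]=8  [2,3,4,5,6,7,8]=12
  first=0(q) contributes 20
  first=3(r) contributes 10
|[w]| = 30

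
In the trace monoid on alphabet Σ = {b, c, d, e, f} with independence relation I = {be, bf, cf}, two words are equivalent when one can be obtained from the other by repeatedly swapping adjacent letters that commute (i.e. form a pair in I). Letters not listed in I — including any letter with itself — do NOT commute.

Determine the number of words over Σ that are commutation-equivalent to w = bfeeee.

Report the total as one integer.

6

piece 0:b — minimal
piece 1:f — minimal
piece 2:e rests on {1:f}
piece 3:e rests on {2:e}
piece 4:e rests on {3:e}
piece 5:e rests on {4:e}
minimal pieces: {0:b, 1:f}
ways to finish when only these pieces remain (= sum over removing one remaining piece with nothing left below it):
  1 left: {0}→1  {5}→1
  2 left: {0,5}→2  {4,5}→1
  3 left: {0,4,5}→3  {3,4,5}→1
  4 left: {0,3,4,5}→4  {2,3,4,5}→1
  placing 0:b first → 1 extensions
  placing 1:f first → 5 extensions
total linear extensions = 6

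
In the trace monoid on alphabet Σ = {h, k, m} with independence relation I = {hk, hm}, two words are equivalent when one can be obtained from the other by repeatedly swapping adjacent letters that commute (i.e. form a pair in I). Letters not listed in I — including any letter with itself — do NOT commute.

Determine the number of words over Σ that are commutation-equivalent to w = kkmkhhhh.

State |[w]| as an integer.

0(k) covers ∅
1(k) covers 0:k
2(m) covers 1:k
3(k) covers 2:m
4(h) covers ∅
5(h) covers 4:h
6(h) covers 5:h
7(h) covers 6:h
floor of heap: 0:k, 4:h
completions by unplaced set U, small U first (add the entries for U minus each lowest piece of U):
  |U|=1: {3}:1  {7}:1
  |U|=2: {2,3}:1  {3,7}:2  {6,7}:1
  |U|=3: {1,2,3}:1  {2,3,7}:3  {3,6,7}:3  {5,6,7}:1
  |U|=4: {0,1,2,3}:1  {1,2,3,7}:4  {2,3,6,7}:6  {3,5,6,7}:4  {4,5,6,7}:1
  |U|=5: {0,1,2,3,7}:5  {1,2,3,6,7}:10  {2,3,5,6,7}:10  {3,4,5,6,7}:5
  |U|=6: {0,1,2,3,6,7}:15  {1,2,3,5,6,7}:20  {2,3,4,5,6,7}:15
  start at 0(k): 35
  start at 4(h): 35
sum over floor = 70

70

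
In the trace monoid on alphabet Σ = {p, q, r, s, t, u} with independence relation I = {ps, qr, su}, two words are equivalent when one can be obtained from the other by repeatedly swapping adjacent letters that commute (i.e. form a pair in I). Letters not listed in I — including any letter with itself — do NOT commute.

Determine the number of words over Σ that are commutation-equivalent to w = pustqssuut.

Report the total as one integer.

piece 0:p — minimal
piece 1:u rests on {0:p}
piece 2:s — minimal
piece 3:t rests on {1:u, 2:s}
piece 4:q rests on {3:t}
piece 5:s rests on {4:q}
piece 6:s rests on {5:s}
piece 7:u rests on {4:q}
piece 8:u rests on {7:u}
piece 9:t rests on {6:s, 8:u}
minimal pieces: {0:p, 2:s}
ways to finish when only these pieces remain (= sum over removing one remaining piece with nothing left below it):
  1 left: {9}→1
  2 left: {6,9}→1  {8,9}→1
  3 left: {5,6,9}→1  {6,8,9}→2  {7,8,9}→1
  4 left: {5,6,8,9}→3  {6,7,8,9}→3
  5 left: {5,6,7,8,9}→6
  6 left: {4,5,6,7,8,9}→6
  7 left: {3,4,5,6,7,8,9}→6
  8 left: {1,3,4,5,6,7,8,9}→6  {2,3,4,5,6,7,8,9}→6
  placing 0:p first → 12 extensions
  placing 2:s first → 6 extensions
total linear extensions = 18

18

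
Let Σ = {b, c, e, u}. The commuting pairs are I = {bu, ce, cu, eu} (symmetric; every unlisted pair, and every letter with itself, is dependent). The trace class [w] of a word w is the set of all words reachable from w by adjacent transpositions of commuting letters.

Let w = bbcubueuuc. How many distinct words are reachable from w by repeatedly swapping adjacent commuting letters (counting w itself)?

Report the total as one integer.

0(b) covers ∅
1(b) covers 0:b
2(c) covers 1:b
3(u) covers ∅
4(b) covers 2:c
5(u) covers 3:u
6(e) covers 4:b
7(u) covers 5:u
8(u) covers 7:u
9(c) covers 4:b
floor of heap: 0:b, 3:u
completions by unplaced set U, small U first (add the entries for U minus each lowest piece of U):
  |U|=1: {6}:1  {8}:1  {9}:1
  |U|=2: {6,8}:2  {6,9}:2  {7,8}:1  {8,9}:2
  |U|=3: {4,6,9}:2  {5,7,8}:1  {6,7,8}:3  {6,8,9}:6  {7,8,9}:3
  |U|=4: {2,4,6,9}:2  {3,5,7,8}:1  {4,6,8,9}:8  {5,6,7,8}:4  {5,7,8,9}:4  {6,7,8,9}:12
  |U|=5: {1,2,4,6,9}:2  {2,4,6,8,9}:10  {3,5,6,7,8}:5  {3,5,7,8,9}:5  {4,6,7,8,9}:20  {5,6,7,8,9}:20
  |U|=6: {0,1,2,4,6,9}:2  {1,2,4,6,8,9}:12  {2,4,6,7,8,9}:30  {3,5,6,7,8,9}:30  {4,5,6,7,8,9}:40
  |U|=7: {0,1,2,4,6,8,9}:14  {1,2,4,6,7,8,9}:42  {2,4,5,6,7,8,9}:70  {3,4,5,6,7,8,9}:70
  |U|=8: {0,1,2,4,6,7,8,9}:56  {1,2,4,5,6,7,8,9}:112  {2,3,4,5,6,7,8,9}:140
  start at 0(b): 252
  start at 3(u): 168
sum over floor = 420

420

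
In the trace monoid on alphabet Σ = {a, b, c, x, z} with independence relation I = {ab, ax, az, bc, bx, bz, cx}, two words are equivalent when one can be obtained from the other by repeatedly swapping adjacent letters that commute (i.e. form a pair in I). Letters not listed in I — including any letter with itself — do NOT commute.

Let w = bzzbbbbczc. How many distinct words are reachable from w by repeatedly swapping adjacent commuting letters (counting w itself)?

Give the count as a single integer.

piece 0:b — minimal
piece 1:z — minimal
piece 2:z rests on {1:z}
piece 3:b rests on {0:b}
piece 4:b rests on {3:b}
piece 5:b rests on {4:b}
piece 6:b rests on {5:b}
piece 7:c rests on {2:z}
piece 8:z rests on {7:c}
piece 9:c rests on {8:z}
minimal pieces: {0:b, 1:z}
ways to finish when only these pieces remain (= sum over removing one remaining piece with nothing left below it):
  1 left: {6}→1  {9}→1
  2 left: {5,6}→1  {6,9}→2  {8,9}→1
  3 left: {4,5,6}→1  {5,6,9}→3  {6,8,9}→3  {7,8,9}→1
  4 left: {2,7,8,9}→1  {3,4,5,6}→1  {4,5,6,9}→4  {5,6,8,9}→6  {6,7,8,9}→4
  5 left: {0,3,4,5,6}→1  {1,2,7,8,9}→1  {2,6,7,8,9}→5  {3,4,5,6,9}→5  {4,5,6,8,9}→10  {5,6,7,8,9}→10
  6 left: {0,3,4,5,6,9}→6  {1,2,6,7,8,9}→6  {2,5,6,7,8,9}→15  {3,4,5,6,8,9}→15  {4,5,6,7,8,9}→20
  7 left: {0,3,4,5,6,8,9}→21  {1,2,5,6,7,8,9}→21  {2,4,5,6,7,8,9}→35  {3,4,5,6,7,8,9}→35
  8 left: {0,3,4,5,6,7,8,9}→56  {1,2,4,5,6,7,8,9}→56  {2,3,4,5,6,7,8,9}→70
  placing 0:b first → 126 extensions
  placing 1:z first → 126 extensions
total linear extensions = 252

252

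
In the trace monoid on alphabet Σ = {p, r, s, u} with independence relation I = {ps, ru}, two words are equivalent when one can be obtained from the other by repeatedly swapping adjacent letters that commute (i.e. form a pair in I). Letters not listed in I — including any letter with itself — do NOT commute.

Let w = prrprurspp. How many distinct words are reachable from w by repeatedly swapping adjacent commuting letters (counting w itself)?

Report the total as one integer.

piece 0:p — minimal
piece 1:r rests on {0:p}
piece 2:r rests on {1:r}
piece 3:p rests on {2:r}
piece 4:r rests on {3:p}
piece 5:u rests on {3:p}
piece 6:r rests on {4:r}
piece 7:s rests on {5:u, 6:r}
piece 8:p rests on {5:u, 6:r}
piece 9:p rests on {8:p}
minimal pieces: {0:p}
ways to finish when only these pieces remain (= sum over removing one remaining piece with nothing left below it):
  1 left: {7}→1  {9}→1
  2 left: {7,9}→2  {8,9}→1
  3 left: {7,8,9}→3
  4 left: {5,7,8,9}→3  {6,7,8,9}→3
  5 left: {4,6,7,8,9}→3  {5,6,7,8,9}→6
  6 left: {4,5,6,7,8,9}→9
  7 left: {3,4,5,6,7,8,9}→9
  8 left: {2,3,4,5,6,7,8,9}→9
  placing 0:p first → 9 extensions

9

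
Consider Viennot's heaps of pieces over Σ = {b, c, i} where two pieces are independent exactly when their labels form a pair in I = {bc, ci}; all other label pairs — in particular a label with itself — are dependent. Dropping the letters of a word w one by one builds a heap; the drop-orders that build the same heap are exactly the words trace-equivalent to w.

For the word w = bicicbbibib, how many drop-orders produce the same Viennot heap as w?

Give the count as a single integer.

0(b) covers ∅
1(i) covers 0:b
2(c) covers ∅
3(i) covers 1:i
4(c) covers 2:c
5(b) covers 3:i
6(b) covers 5:b
7(i) covers 6:b
8(b) covers 7:i
9(i) covers 8:b
10(b) covers 9:i
floor of heap: 0:b, 2:c
completions by unplaced set U, small U first (add the entries for U minus each lowest piece of U):
  |U|=1: {4}:1  {10}:1
  |U|=2: {2,4}:1  {4,10}:2  {9,10}:1
  |U|=3: {2,4,10}:3  {4,9,10}:3  {8,9,10}:1
  |U|=4: {2,4,9,10}:6  {4,8,9,10}:4  {7,8,9,10}:1
  |U|=5: {2,4,8,9,10}:10  {4,7,8,9,10}:5  {6,7,8,9,10}:1
  |U|=6: {2,4,7,8,9,10}:15  {4,6,7,8,9,10}:6  {5,6,7,8,9,10}:1
  |U|=7: {2,4,6,7,8,9,10}:21  {3,5,6,7,8,9,10}:1  {4,5,6,7,8,9,10}:7
  |U|=8: {1,3,5,6,7,8,9,10}:1  {2,4,5,6,7,8,9,10}:28  {3,4,5,6,7,8,9,10}:8
  |U|=9: {0,1,3,5,6,7,8,9,10}:1  {1,3,4,5,6,7,8,9,10}:9  {2,3,4,5,6,7,8,9,10}:36
  start at 0(b): 45
  start at 2(c): 10
sum over floor = 55

55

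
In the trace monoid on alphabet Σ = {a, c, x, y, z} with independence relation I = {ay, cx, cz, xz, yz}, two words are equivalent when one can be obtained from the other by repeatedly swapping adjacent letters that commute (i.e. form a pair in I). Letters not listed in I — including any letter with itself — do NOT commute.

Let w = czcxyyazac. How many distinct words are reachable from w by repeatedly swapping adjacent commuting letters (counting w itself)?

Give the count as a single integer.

#0=c has no predecessor
#1=z has no predecessor
#2=c depends on [0:c]
#3=x has no predecessor
#4=y depends on [2:c, 3:x]
#5=y depends on [4:y]
#6=a depends on [1:z, 2:c, 3:x]
#7=z depends on [6:a]
#8=a depends on [7:z]
#9=c depends on [5:y, 8:a]
sources: [0:c, 1:z, 3:x]
N(rest) = Σ N(rest − s) over sources s of rest; N(one piece) = 1:
  size 1 → [9]=1
  size 2 → [5,9]=1  [8,9]=1
  size 3 → [4,5,9]=1  [5,8,9]=2  [7,8,9]=1
  size 4 → [4,5,8,9]=3  [5,7,8,9]=3  [6,7,8,9]=1
  size 5 → [1,6,7,8,9]=1  [4,5,7,8,9]=6  [5,6,7,8,9]=4
  size 6 → [1,5,6,7,8,9]=5  [4,5,6,7,8,9]=10
  size 7 → [1,4,5,6,7,8,9]=15  [2,4,5,6,7,8,9]=10  [3,4,5,6,7,8,9]=10
  size 8 → [0,2,4,5,6,7,8,9]=10  [1,2,4,5,6,7,8,9]=25  [1,3,4,5,6,7,8,9]=25  [2,3,4,5,6,7,8,9]=20
  first=0(c) contributes 70
  first=1(z) contributes 30
  first=3(x) contributes 35
|[w]| = 135

135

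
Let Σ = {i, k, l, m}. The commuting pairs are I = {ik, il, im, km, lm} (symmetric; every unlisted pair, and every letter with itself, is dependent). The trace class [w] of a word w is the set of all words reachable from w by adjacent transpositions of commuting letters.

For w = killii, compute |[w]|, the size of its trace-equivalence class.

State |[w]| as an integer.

20

0(k) covers ∅
1(i) covers ∅
2(l) covers 0:k
3(l) covers 2:l
4(i) covers 1:i
5(i) covers 4:i
floor of heap: 0:k, 1:i
completions by unplaced set U, small U first (add the entries for U minus each lowest piece of U):
  |U|=1: {3}:1  {5}:1
  |U|=2: {2,3}:1  {3,5}:2  {4,5}:1
  |U|=3: {0,2,3}:1  {1,4,5}:1  {2,3,5}:3  {3,4,5}:3
  |U|=4: {0,2,3,5}:4  {1,3,4,5}:4  {2,3,4,5}:6
  start at 0(k): 10
  start at 1(i): 10
sum over floor = 20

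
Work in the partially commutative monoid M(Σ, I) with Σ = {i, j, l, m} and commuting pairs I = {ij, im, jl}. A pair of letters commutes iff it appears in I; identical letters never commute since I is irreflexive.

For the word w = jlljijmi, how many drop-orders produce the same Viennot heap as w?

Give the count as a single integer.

65

#0=j has no predecessor
#1=l has no predecessor
#2=l depends on [1:l]
#3=j depends on [0:j]
#4=i depends on [2:l]
#5=j depends on [3:j]
#6=m depends on [2:l, 5:j]
#7=i depends on [4:i]
sources: [0:j, 1:l]
N(rest) = Σ N(rest − s) over sources s of rest; N(one piece) = 1:
  size 1 → [6]=1  [7]=1
  size 2 → [4,7]=1  [5,6]=1  [6,7]=2
  size 3 → [3,5,6]=1  [4,6,7]=3  [5,6,7]=3
  size 4 → [0,3,5,6]=1  [2,4,6,7]=3  [3,5,6,7]=4  [4,5,6,7]=6
  size 5 → [0,3,5,6,7]=5  [1,2,4,6,7]=3  [2,4,5,6,7]=9  [3,4,5,6,7]=10
  size 6 → [0,3,4,5,6,7]=15  [1,2,4,5,6,7]=12  [2,3,4,5,6,7]=19
  first=0(j) contributes 31
  first=1(l) contributes 34
|[w]| = 65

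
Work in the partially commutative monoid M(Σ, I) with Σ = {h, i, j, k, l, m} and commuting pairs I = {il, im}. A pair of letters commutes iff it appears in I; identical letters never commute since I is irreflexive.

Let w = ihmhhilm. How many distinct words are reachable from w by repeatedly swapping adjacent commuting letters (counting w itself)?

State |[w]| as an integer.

drop 0:i onto floor
drop 1:h onto {0:i}
drop 2:m onto {1:h}
drop 3:h onto {2:m}
drop 4:h onto {3:h}
drop 5:i onto {4:h}
drop 6:l onto {4:h}
drop 7:m onto {6:l}
ground layer = {0:i}
drop-orders for the pieces not yet dropped (sum over which currently-grounded one goes next):
  1 to go: {5} 1  {7} 1
  2 to go: {5,7} 2  {6,7} 1
  3 to go: {5,6,7} 3
  4 to go: {4,5,6,7} 3
  5 to go: {3,4,5,6,7} 3
  6 to go: {2,3,4,5,6,7} 3
  if 0:i drops first: 3 orders

3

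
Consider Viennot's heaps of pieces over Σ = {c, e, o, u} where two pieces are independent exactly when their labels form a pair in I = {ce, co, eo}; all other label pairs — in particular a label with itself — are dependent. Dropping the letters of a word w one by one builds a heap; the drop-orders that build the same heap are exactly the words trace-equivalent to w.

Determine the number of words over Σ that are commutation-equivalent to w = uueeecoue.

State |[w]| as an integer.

20

#0=u has no predecessor
#1=u depends on [0:u]
#2=e depends on [1:u]
#3=e depends on [2:e]
#4=e depends on [3:e]
#5=c depends on [1:u]
#6=o depends on [1:u]
#7=u depends on [4:e, 5:c, 6:o]
#8=e depends on [7:u]
sources: [0:u]
N(rest) = Σ N(rest − s) over sources s of rest; N(one piece) = 1:
  size 1 → [8]=1
  size 2 → [7,8]=1
  size 3 → [4,7,8]=1  [5,7,8]=1  [6,7,8]=1
  size 4 → [3,4,7,8]=1  [4,5,7,8]=2  [4,6,7,8]=2  [5,6,7,8]=2
  size 5 → [2,3,4,7,8]=1  [3,4,5,7,8]=3  [3,4,6,7,8]=3  [4,5,6,7,8]=6
  size 6 → [2,3,4,5,7,8]=4  [2,3,4,6,7,8]=4  [3,4,5,6,7,8]=12
  size 7 → [2,3,4,5,6,7,8]=20
  first=0(u) contributes 20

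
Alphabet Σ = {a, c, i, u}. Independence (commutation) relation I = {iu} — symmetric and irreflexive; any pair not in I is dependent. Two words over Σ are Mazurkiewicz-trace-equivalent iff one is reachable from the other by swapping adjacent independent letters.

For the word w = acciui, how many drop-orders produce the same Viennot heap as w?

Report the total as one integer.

3

piece 0:a — minimal
piece 1:c rests on {0:a}
piece 2:c rests on {1:c}
piece 3:i rests on {2:c}
piece 4:u rests on {2:c}
piece 5:i rests on {3:i}
minimal pieces: {0:a}
ways to finish when only these pieces remain (= sum over removing one remaining piece with nothing left below it):
  1 left: {4}→1  {5}→1
  2 left: {3,5}→1  {4,5}→2
  3 left: {3,4,5}→3
  4 left: {2,3,4,5}→3
  placing 0:a first → 3 extensions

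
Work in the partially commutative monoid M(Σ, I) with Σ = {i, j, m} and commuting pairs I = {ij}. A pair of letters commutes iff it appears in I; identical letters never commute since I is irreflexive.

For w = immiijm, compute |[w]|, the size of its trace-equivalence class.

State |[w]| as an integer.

3

#0=i has no predecessor
#1=m depends on [0:i]
#2=m depends on [1:m]
#3=i depends on [2:m]
#4=i depends on [3:i]
#5=j depends on [2:m]
#6=m depends on [4:i, 5:j]
sources: [0:i]
N(rest) = Σ N(rest − s) over sources s of rest; N(one piece) = 1:
  size 1 → [6]=1
  size 2 → [4,6]=1  [5,6]=1
  size 3 → [3,4,6]=1  [4,5,6]=2
  size 4 → [3,4,5,6]=3
  size 5 → [2,3,4,5,6]=3
  first=0(i) contributes 3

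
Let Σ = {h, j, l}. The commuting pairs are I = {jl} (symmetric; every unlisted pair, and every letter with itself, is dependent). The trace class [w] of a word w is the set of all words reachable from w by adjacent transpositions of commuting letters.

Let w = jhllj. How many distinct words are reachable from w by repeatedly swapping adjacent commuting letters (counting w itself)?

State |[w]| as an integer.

0(j) covers ∅
1(h) covers 0:j
2(l) covers 1:h
3(l) covers 2:l
4(j) covers 1:h
floor of heap: 0:j
completions by unplaced set U, small U first (add the entries for U minus each lowest piece of U):
  |U|=1: {3}:1  {4}:1
  |U|=2: {2,3}:1  {3,4}:2
  |U|=3: {2,3,4}:3
  start at 0(j): 3

3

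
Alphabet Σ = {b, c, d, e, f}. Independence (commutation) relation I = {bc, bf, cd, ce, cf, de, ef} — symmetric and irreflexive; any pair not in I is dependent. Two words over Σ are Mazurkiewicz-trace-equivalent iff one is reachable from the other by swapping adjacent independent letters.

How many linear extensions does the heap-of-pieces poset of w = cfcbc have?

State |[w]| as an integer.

20

0(c) covers ∅
1(f) covers ∅
2(c) covers 0:c
3(b) covers ∅
4(c) covers 2:c
floor of heap: 0:c, 1:f, 3:b
completions by unplaced set U, small U first (add the entries for U minus each lowest piece of U):
  |U|=1: {1}:1  {3}:1  {4}:1
  |U|=2: {1,3}:2  {1,4}:2  {2,4}:1  {3,4}:2
  |U|=3: {0,2,4}:1  {1,2,4}:3  {1,3,4}:6  {2,3,4}:3
  start at 0(c): 12
  start at 1(f): 4
  start at 3(b): 4
sum over floor = 20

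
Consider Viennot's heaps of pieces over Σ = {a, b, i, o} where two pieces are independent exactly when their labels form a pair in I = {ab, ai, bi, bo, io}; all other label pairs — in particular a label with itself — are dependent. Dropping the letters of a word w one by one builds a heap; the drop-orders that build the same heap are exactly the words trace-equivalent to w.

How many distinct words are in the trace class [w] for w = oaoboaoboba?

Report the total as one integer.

#0=o has no predecessor
#1=a depends on [0:o]
#2=o depends on [1:a]
#3=b has no predecessor
#4=o depends on [2:o]
#5=a depends on [4:o]
#6=o depends on [5:a]
#7=b depends on [3:b]
#8=o depends on [6:o]
#9=b depends on [7:b]
#10=a depends on [8:o]
sources: [0:o, 3:b]
N(rest) = Σ N(rest − s) over sources s of rest; N(one piece) = 1:
  size 1 → [9]=1  [10]=1
  size 2 → [7,9]=1  [8,10]=1  [9,10]=2
  size 3 → [3,7,9]=1  [6,8,10]=1  [7,9,10]=3  [8,9,10]=3
  size 4 → [3,7,9,10]=4  [5,6,8,10]=1  [6,8,9,10]=4  [7,8,9,10]=6
  size 5 → [3,7,8,9,10]=10  [4,5,6,8,10]=1  [5,6,8,9,10]=5  [6,7,8,9,10]=10
  size 6 → [2,4,5,6,8,10]=1  [3,6,7,8,9,10]=20  [4,5,6,8,9,10]=6  [5,6,7,8,9,10]=15
  size 7 → [1,2,4,5,6,8,10]=1  [2,4,5,6,8,9,10]=7  [3,5,6,7,8,9,10]=35  [4,5,6,7,8,9,10]=21
  size 8 → [0,1,2,4,5,6,8,10]=1  [1,2,4,5,6,8,9,10]=8  [2,4,5,6,7,8,9,10]=28  [3,4,5,6,7,8,9,10]=56
  size 9 → [0,1,2,4,5,6,8,9,10]=9  [1,2,4,5,6,7,8,9,10]=36  [2,3,4,5,6,7,8,9,10]=84
  first=0(o) contributes 120
  first=3(b) contributes 45
|[w]| = 165

165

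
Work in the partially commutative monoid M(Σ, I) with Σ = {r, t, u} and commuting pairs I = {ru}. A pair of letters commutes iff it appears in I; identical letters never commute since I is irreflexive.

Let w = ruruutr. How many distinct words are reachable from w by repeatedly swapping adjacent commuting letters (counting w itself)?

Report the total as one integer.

10

drop 0:r onto floor
drop 1:u onto floor
drop 2:r onto {0:r}
drop 3:u onto {1:u}
drop 4:u onto {3:u}
drop 5:t onto {2:r, 4:u}
drop 6:r onto {5:t}
ground layer = {0:r, 1:u}
drop-orders for the pieces not yet dropped (sum over which currently-grounded one goes next):
  1 to go: {6} 1
  2 to go: {5,6} 1
  3 to go: {2,5,6} 1  {4,5,6} 1
  4 to go: {0,2,5,6} 1  {2,4,5,6} 2  {3,4,5,6} 1
  5 to go: {0,2,4,5,6} 3  {1,3,4,5,6} 1  {2,3,4,5,6} 3
  if 0:r drops first: 4 orders
  if 1:u drops first: 6 orders
heap linearizations: 10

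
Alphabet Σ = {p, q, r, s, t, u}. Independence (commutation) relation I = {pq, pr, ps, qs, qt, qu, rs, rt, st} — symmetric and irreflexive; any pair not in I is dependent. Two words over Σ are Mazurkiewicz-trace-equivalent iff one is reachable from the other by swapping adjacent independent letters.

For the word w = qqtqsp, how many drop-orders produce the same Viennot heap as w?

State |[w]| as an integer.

60

#0=q has no predecessor
#1=q depends on [0:q]
#2=t has no predecessor
#3=q depends on [1:q]
#4=s has no predecessor
#5=p depends on [2:t]
sources: [0:q, 2:t, 4:s]
N(rest) = Σ N(rest − s) over sources s of rest; N(one piece) = 1:
  size 1 → [3]=1  [4]=1  [5]=1
  size 2 → [1,3]=1  [2,5]=1  [3,4]=2  [3,5]=2  [4,5]=2
  size 3 → [0,1,3]=1  [1,3,4]=3  [1,3,5]=3  [2,3,5]=3  [2,4,5]=3  [3,4,5]=6
  size 4 → [0,1,3,4]=4  [0,1,3,5]=4  [1,2,3,5]=6  [1,3,4,5]=12  [2,3,4,5]=12
  first=0(q) contributes 30
  first=2(t) contributes 20
  first=4(s) contributes 10
|[w]| = 60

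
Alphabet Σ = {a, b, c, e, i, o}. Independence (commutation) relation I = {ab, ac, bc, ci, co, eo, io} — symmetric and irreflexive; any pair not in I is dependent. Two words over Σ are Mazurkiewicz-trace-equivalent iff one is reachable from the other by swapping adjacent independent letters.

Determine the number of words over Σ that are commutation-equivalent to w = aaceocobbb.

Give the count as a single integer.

piece 0:a — minimal
piece 1:a rests on {0:a}
piece 2:c — minimal
piece 3:e rests on {1:a, 2:c}
piece 4:o rests on {1:a}
piece 5:c rests on {3:e}
piece 6:o rests on {4:o}
piece 7:b rests on {3:e, 6:o}
piece 8:b rests on {7:b}
piece 9:b rests on {8:b}
minimal pieces: {0:a, 2:c}
ways to finish when only these pieces remain (= sum over removing one remaining piece with nothing left below it):
  1 left: {5}→1  {9}→1
  2 left: {5,9}→2  {8,9}→1
  3 left: {5,8,9}→3  {7,8,9}→1
  4 left: {5,7,8,9}→4  {6,7,8,9}→1
  5 left: {3,5,7,8,9}→4  {4,6,7,8,9}→1  {5,6,7,8,9}→5
  6 left: {2,3,5,7,8,9}→4  {3,5,6,7,8,9}→9  {4,5,6,7,8,9}→6
  7 left: {2,3,5,6,7,8,9}→13  {3,4,5,6,7,8,9}→15
  8 left: {1,3,4,5,6,7,8,9}→15  {2,3,4,5,6,7,8,9}→28
  placing 0:a first → 43 extensions
  placing 2:c first → 15 extensions
total linear extensions = 58

58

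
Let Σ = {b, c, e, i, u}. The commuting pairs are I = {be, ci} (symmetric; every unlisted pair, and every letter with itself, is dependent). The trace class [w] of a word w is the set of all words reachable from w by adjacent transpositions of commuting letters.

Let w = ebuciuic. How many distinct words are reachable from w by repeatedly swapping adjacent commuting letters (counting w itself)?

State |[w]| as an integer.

8

piece 0:e — minimal
piece 1:b — minimal
piece 2:u rests on {0:e, 1:b}
piece 3:c rests on {2:u}
piece 4:i rests on {2:u}
piece 5:u rests on {3:c, 4:i}
piece 6:i rests on {5:u}
piece 7:c rests on {5:u}
minimal pieces: {0:e, 1:b}
ways to finish when only these pieces remain (= sum over removing one remaining piece with nothing left below it):
  1 left: {6}→1  {7}→1
  2 left: {6,7}→2
  3 left: {5,6,7}→2
  4 left: {3,5,6,7}→2  {4,5,6,7}→2
  5 left: {3,4,5,6,7}→4
  6 left: {2,3,4,5,6,7}→4
  placing 0:e first → 4 extensions
  placing 1:b first → 4 extensions
total linear extensions = 8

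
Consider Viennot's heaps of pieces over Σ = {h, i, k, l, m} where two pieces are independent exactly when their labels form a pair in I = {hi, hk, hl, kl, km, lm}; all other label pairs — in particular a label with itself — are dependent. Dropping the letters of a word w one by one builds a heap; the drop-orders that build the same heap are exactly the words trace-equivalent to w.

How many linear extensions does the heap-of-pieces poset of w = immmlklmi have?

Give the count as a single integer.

105

#0=i has no predecessor
#1=m depends on [0:i]
#2=m depends on [1:m]
#3=m depends on [2:m]
#4=l depends on [0:i]
#5=k depends on [0:i]
#6=l depends on [4:l]
#7=m depends on [3:m]
#8=i depends on [5:k, 6:l, 7:m]
sources: [0:i]
N(rest) = Σ N(rest − s) over sources s of rest; N(one piece) = 1:
  size 1 → [8]=1
  size 2 → [5,8]=1  [6,8]=1  [7,8]=1
  size 3 → [3,7,8]=1  [4,6,8]=1  [5,6,8]=2  [5,7,8]=2  [6,7,8]=2
  size 4 → [2,3,7,8]=1  [3,5,7,8]=3  [3,6,7,8]=3  [4,5,6,8]=3  [4,6,7,8]=3  [5,6,7,8]=6
  size 5 → [1,2,3,7,8]=1  [2,3,5,7,8]=4  [2,3,6,7,8]=4  [3,4,6,7,8]=6  [3,5,6,7,8]=12  [4,5,6,7,8]=12
  size 6 → [1,2,3,5,7,8]=5  [1,2,3,6,7,8]=5  [2,3,4,6,7,8]=10  [2,3,5,6,7,8]=20  [3,4,5,6,7,8]=30
  size 7 → [1,2,3,4,6,7,8]=15  [1,2,3,5,6,7,8]=30  [2,3,4,5,6,7,8]=60
  first=0(i) contributes 105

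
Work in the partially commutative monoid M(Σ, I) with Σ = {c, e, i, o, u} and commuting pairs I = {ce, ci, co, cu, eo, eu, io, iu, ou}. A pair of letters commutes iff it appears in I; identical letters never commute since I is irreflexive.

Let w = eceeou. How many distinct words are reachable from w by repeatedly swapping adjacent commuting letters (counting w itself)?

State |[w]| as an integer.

120

piece 0:e — minimal
piece 1:c — minimal
piece 2:e rests on {0:e}
piece 3:e rests on {2:e}
piece 4:o — minimal
piece 5:u — minimal
minimal pieces: {0:e, 1:c, 4:o, 5:u}
ways to finish when only these pieces remain (= sum over removing one remaining piece with nothing left below it):
  1 left: {1}→1  {3}→1  {4}→1  {5}→1
  2 left: {1,3}→2  {1,4}→2  {1,5}→2  {2,3}→1  {3,4}→2  {3,5}→2  {4,5}→2
  3 left: {0,2,3}→1  {1,2,3}→3  {1,3,4}→6  {1,3,5}→6  {1,4,5}→6  {2,3,4}→3  {2,3,5}→3  {3,4,5}→6
  4 left: {0,1,2,3}→4  {0,2,3,4}→4  {0,2,3,5}→4  {1,2,3,4}→12  {1,2,3,5}→12  {1,3,4,5}→24  {2,3,4,5}→12
  placing 0:e first → 60 extensions
  placing 1:c first → 20 extensions
  placing 4:o first → 20 extensions
  placing 5:u first → 20 extensions
total linear extensions = 120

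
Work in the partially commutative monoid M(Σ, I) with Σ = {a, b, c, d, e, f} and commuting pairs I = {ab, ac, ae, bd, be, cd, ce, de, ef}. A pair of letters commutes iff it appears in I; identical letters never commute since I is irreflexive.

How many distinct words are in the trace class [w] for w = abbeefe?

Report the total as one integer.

105

drop 0:a onto floor
drop 1:b onto floor
drop 2:b onto {1:b}
drop 3:e onto floor
drop 4:e onto {3:e}
drop 5:f onto {0:a, 2:b}
drop 6:e onto {4:e}
ground layer = {0:a, 1:b, 3:e}
drop-orders for the pieces not yet dropped (sum over which currently-grounded one goes next):
  1 to go: {5} 1  {6} 1
  2 to go: {0,5} 1  {2,5} 1  {4,6} 1  {5,6} 2
  3 to go: {0,2,5} 2  {0,5,6} 3  {1,2,5} 1  {2,5,6} 3  {3,4,6} 1  {4,5,6} 3
  4 to go: {0,1,2,5} 3  {0,2,5,6} 8  {0,4,5,6} 6  {1,2,5,6} 4  {2,4,5,6} 6  {3,4,5,6} 4
  5 to go: {0,1,2,5,6} 15  {0,2,4,5,6} 20  {0,3,4,5,6} 10  {1,2,4,5,6} 10  {2,3,4,5,6} 10
  if 0:a drops first: 20 orders
  if 1:b drops first: 40 orders
  if 3:e drops first: 45 orders
heap linearizations: 105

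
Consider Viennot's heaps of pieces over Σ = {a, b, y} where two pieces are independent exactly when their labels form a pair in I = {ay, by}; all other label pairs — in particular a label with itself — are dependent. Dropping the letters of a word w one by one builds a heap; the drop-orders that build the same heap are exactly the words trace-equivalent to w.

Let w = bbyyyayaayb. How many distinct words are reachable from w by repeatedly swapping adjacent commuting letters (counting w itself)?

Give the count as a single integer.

462

drop 0:b onto floor
drop 1:b onto {0:b}
drop 2:y onto floor
drop 3:y onto {2:y}
drop 4:y onto {3:y}
drop 5:a onto {1:b}
drop 6:y onto {4:y}
drop 7:a onto {5:a}
drop 8:a onto {7:a}
drop 9:y onto {6:y}
drop 10:b onto {8:a}
ground layer = {0:b, 2:y}
drop-orders for the pieces not yet dropped (sum over which currently-grounded one goes next):
  1 to go: {9} 1  {10} 1
  2 to go: {6,9} 1  {8,10} 1  {9,10} 2
  3 to go: {4,6,9} 1  {6,9,10} 3  {7,8,10} 1  {8,9,10} 3
  4 to go: {3,4,6,9} 1  {4,6,9,10} 4  {5,7,8,10} 1  {6,8,9,10} 6  {7,8,9,10} 4
  5 to go: {1,5,7,8,10} 1  {2,3,4,6,9} 1  {3,4,6,9,10} 5  {4,6,8,9,10} 10  {5,7,8,9,10} 5  {6,7,8,9,10} 10
  6 to go: {0,1,5,7,8,10} 1  {1,5,7,8,9,10} 6  {2,3,4,6,9,10} 6  {3,4,6,8,9,10} 15  {4,6,7,8,9,10} 20  {5,6,7,8,9,10} 15
  7 to go: {0,1,5,7,8,9,10} 7  {1,5,6,7,8,9,10} 21  {2,3,4,6,8,9,10} 21  {3,4,6,7,8,9,10} 35  {4,5,6,7,8,9,10} 35
  8 to go: {0,1,5,6,7,8,9,10} 28  {1,4,5,6,7,8,9,10} 56  {2,3,4,6,7,8,9,10} 56  {3,4,5,6,7,8,9,10} 70
  9 to go: {0,1,4,5,6,7,8,9,10} 84  {1,3,4,5,6,7,8,9,10} 126  {2,3,4,5,6,7,8,9,10} 126
  if 0:b drops first: 252 orders
  if 2:y drops first: 210 orders
heap linearizations: 462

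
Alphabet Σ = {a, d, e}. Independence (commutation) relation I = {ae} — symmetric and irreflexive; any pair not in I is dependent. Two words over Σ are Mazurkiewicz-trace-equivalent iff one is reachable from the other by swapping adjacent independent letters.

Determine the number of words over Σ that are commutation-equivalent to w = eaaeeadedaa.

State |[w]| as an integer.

20

drop 0:e onto floor
drop 1:a onto floor
drop 2:a onto {1:a}
drop 3:e onto {0:e}
drop 4:e onto {3:e}
drop 5:a onto {2:a}
drop 6:d onto {4:e, 5:a}
drop 7:e onto {6:d}
drop 8:d onto {7:e}
drop 9:a onto {8:d}
drop 10:a onto {9:a}
ground layer = {0:e, 1:a}
drop-orders for the pieces not yet dropped (sum over which currently-grounded one goes next):
  1 to go: {10} 1
  2 to go: {9,10} 1
  3 to go: {8,9,10} 1
  4 to go: {7,8,9,10} 1
  5 to go: {6,7,8,9,10} 1
  6 to go: {4,6,7,8,9,10} 1  {5,6,7,8,9,10} 1
  7 to go: {2,5,6,7,8,9,10} 1  {3,4,6,7,8,9,10} 1  {4,5,6,7,8,9,10} 2
  8 to go: {0,3,4,6,7,8,9,10} 1  {1,2,5,6,7,8,9,10} 1  {2,4,5,6,7,8,9,10} 3  {3,4,5,6,7,8,9,10} 3
  9 to go: {0,3,4,5,6,7,8,9,10} 4  {1,2,4,5,6,7,8,9,10} 4  {2,3,4,5,6,7,8,9,10} 6
  if 0:e drops first: 10 orders
  if 1:a drops first: 10 orders
heap linearizations: 20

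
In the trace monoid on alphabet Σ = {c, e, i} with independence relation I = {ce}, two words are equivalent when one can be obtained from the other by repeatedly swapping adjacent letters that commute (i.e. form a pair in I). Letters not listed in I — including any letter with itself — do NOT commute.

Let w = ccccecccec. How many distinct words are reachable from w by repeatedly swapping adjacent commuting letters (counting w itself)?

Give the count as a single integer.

0(c) covers ∅
1(c) covers 0:c
2(c) covers 1:c
3(c) covers 2:c
4(e) covers ∅
5(c) covers 3:c
6(c) covers 5:c
7(c) covers 6:c
8(e) covers 4:e
9(c) covers 7:c
floor of heap: 0:c, 4:e
completions by unplaced set U, small U first (add the entries for U minus each lowest piece of U):
  |U|=1: {8}:1  {9}:1
  |U|=2: {4,8}:1  {7,9}:1  {8,9}:2
  |U|=3: {4,8,9}:3  {6,7,9}:1  {7,8,9}:3
  |U|=4: {4,7,8,9}:6  {5,6,7,9}:1  {6,7,8,9}:4
  |U|=5: {3,5,6,7,9}:1  {4,6,7,8,9}:10  {5,6,7,8,9}:5
  |U|=6: {2,3,5,6,7,9}:1  {3,5,6,7,8,9}:6  {4,5,6,7,8,9}:15
  |U|=7: {1,2,3,5,6,7,9}:1  {2,3,5,6,7,8,9}:7  {3,4,5,6,7,8,9}:21
  |U|=8: {0,1,2,3,5,6,7,9}:1  {1,2,3,5,6,7,8,9}:8  {2,3,4,5,6,7,8,9}:28
  start at 0(c): 36
  start at 4(e): 9
sum over floor = 45

45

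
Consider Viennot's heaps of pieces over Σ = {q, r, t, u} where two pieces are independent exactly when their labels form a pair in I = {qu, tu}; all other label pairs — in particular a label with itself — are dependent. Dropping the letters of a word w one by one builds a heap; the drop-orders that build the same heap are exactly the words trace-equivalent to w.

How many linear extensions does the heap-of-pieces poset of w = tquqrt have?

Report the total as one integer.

4

#0=t has no predecessor
#1=q depends on [0:t]
#2=u has no predecessor
#3=q depends on [1:q]
#4=r depends on [2:u, 3:q]
#5=t depends on [4:r]
sources: [0:t, 2:u]
N(rest) = Σ N(rest − s) over sources s of rest; N(one piece) = 1:
  size 1 → [5]=1
  size 2 → [4,5]=1
  size 3 → [2,4,5]=1  [3,4,5]=1
  size 4 → [1,3,4,5]=1  [2,3,4,5]=2
  first=0(t) contributes 3
  first=2(u) contributes 1
|[w]| = 4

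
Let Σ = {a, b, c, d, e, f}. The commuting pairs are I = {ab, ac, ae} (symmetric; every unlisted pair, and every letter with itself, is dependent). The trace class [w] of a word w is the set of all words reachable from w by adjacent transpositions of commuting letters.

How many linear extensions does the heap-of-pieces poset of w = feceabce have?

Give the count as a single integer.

7

drop 0:f onto floor
drop 1:e onto {0:f}
drop 2:c onto {1:e}
drop 3:e onto {2:c}
drop 4:a onto {0:f}
drop 5:b onto {3:e}
drop 6:c onto {5:b}
drop 7:e onto {6:c}
ground layer = {0:f}
drop-orders for the pieces not yet dropped (sum over which currently-grounded one goes next):
  1 to go: {4} 1  {7} 1
  2 to go: {4,7} 2  {6,7} 1
  3 to go: {4,6,7} 3  {5,6,7} 1
  4 to go: {3,5,6,7} 1  {4,5,6,7} 4
  5 to go: {2,3,5,6,7} 1  {3,4,5,6,7} 5
  6 to go: {1,2,3,5,6,7} 1  {2,3,4,5,6,7} 6
  if 0:f drops first: 7 orders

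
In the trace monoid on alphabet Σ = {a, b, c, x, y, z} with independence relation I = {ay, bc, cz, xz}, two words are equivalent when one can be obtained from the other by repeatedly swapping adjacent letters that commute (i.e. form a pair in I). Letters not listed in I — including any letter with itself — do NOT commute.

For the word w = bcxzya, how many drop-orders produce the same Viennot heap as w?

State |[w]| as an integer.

drop 0:b onto floor
drop 1:c onto floor
drop 2:x onto {0:b, 1:c}
drop 3:z onto {0:b}
drop 4:y onto {2:x, 3:z}
drop 5:a onto {2:x, 3:z}
ground layer = {0:b, 1:c}
drop-orders for the pieces not yet dropped (sum over which currently-grounded one goes next):
  1 to go: {4} 1  {5} 1
  2 to go: {4,5} 2
  3 to go: {2,4,5} 2  {3,4,5} 2
  4 to go: {1,2,4,5} 2  {2,3,4,5} 4
  if 0:b drops first: 6 orders
  if 1:c drops first: 4 orders
heap linearizations: 10

10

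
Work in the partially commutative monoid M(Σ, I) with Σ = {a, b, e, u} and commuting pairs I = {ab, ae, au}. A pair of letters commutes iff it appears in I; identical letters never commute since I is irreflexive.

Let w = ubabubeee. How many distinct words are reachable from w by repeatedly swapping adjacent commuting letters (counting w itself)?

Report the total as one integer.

9

#0=u has no predecessor
#1=b depends on [0:u]
#2=a has no predecessor
#3=b depends on [1:b]
#4=u depends on [3:b]
#5=b depends on [4:u]
#6=e depends on [5:b]
#7=e depends on [6:e]
#8=e depends on [7:e]
sources: [0:u, 2:a]
N(rest) = Σ N(rest − s) over sources s of rest; N(one piece) = 1:
  size 1 → [2]=1  [8]=1
  size 2 → [2,8]=2  [7,8]=1
  size 3 → [2,7,8]=3  [6,7,8]=1
  size 4 → [2,6,7,8]=4  [5,6,7,8]=1
  size 5 → [2,5,6,7,8]=5  [4,5,6,7,8]=1
  size 6 → [2,4,5,6,7,8]=6  [3,4,5,6,7,8]=1
  size 7 → [1,3,4,5,6,7,8]=1  [2,3,4,5,6,7,8]=7
  first=0(u) contributes 8
  first=2(a) contributes 1
|[w]| = 9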